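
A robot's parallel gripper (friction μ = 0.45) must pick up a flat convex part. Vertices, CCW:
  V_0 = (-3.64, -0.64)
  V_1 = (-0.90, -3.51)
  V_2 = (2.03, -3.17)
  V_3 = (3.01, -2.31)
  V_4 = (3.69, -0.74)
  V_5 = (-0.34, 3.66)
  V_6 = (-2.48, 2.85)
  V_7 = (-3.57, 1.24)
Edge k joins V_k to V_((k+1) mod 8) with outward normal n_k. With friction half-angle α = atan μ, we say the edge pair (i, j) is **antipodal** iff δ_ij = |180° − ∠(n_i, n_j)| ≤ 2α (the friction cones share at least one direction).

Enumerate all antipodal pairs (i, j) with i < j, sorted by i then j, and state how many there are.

count = 9; pairs: (0,4), (1,5), (2,5), (2,6), (2,7), (3,5), (3,6), (3,7), (4,7)

α = atan 0.45 = 24.23°;  2α = 48.46°
n_0 = (-0.7233, -0.6905)
n_1 = (+0.1153, -0.9933)
n_2 = (+0.6596, -0.7516)
n_3 = (+0.9176, -0.3974)
n_4 = (+0.7374, +0.6754)
n_5 = (-0.3540, +0.9352)
n_6 = (-0.8281, +0.5606)
n_7 = (-0.9993, +0.0372)
  (0,1): δ = 127.05°  ·
  (0,2): δ = 92.40°  ·
  (0,3): δ = 67.09°  ·
  (0,4): δ = 1.19°  ✓
  (0,5): δ = 67.06°  ·
  (0,6): δ = 102.23°  ·
  (0,7): δ = 134.20°  ·
  (1,2): δ = 145.35°  ·
  (1,3): δ = 120.04°  ·
  (1,4): δ = 54.13°  ·
  (1,5): δ = 14.11°  ✓
  (1,6): δ = 49.28°  ·
  (1,7): δ = 81.25°  ·
  (2,3): δ = 154.69°  ·
  (2,4): δ = 88.78°  ·
  (2,5): δ = 20.54°  ✓
  (2,6): δ = 14.63°  ✓
  (2,7): δ = 46.60°  ✓
  (3,4): δ = 114.09°  ·
  (3,5): δ = 45.85°  ✓
  (3,6): δ = 10.68°  ✓
  (3,7): δ = 21.29°  ✓
  (4,5): δ = 111.75°  ·
  (4,6): δ = 76.59°  ·
  (4,7): δ = 44.62°  ✓
  (5,6): δ = 144.83°  ·
  (5,7): δ = 112.86°  ·
  (6,7): δ = 148.03°  ·
antipodal pairs: 9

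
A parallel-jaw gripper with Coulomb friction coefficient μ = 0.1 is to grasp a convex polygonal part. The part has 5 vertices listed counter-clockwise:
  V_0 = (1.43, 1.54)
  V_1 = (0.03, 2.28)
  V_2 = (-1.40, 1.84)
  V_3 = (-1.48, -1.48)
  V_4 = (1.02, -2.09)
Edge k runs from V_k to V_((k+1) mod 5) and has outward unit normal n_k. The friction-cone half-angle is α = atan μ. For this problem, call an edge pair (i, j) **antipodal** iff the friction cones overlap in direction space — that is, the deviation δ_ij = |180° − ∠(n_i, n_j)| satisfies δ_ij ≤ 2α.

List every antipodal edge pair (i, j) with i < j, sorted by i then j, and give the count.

count = 1; pairs: (2,4)

α = atan 0.1 = 5.71°;  2α = 11.42°
n_0 = (+0.4673, +0.8841)
n_1 = (-0.2941, +0.9558)
n_2 = (-0.9997, +0.0241)
n_3 = (-0.2370, -0.9715)
n_4 = (+0.9937, -0.1122)
  (0,1): δ = 135.04°  ·
  (0,2): δ = 63.52°  ·
  (0,3): δ = 14.15°  ·
  (0,4): δ = 111.42°  ·
  (1,2): δ = 108.48°  ·
  (1,3): δ = 30.81°  ·
  (1,4): δ = 66.45°  ·
  (2,3): δ = 102.33°  ·
  (2,4): δ = 5.06°  ✓
  (3,4): δ = 82.73°  ·
antipodal pairs: 1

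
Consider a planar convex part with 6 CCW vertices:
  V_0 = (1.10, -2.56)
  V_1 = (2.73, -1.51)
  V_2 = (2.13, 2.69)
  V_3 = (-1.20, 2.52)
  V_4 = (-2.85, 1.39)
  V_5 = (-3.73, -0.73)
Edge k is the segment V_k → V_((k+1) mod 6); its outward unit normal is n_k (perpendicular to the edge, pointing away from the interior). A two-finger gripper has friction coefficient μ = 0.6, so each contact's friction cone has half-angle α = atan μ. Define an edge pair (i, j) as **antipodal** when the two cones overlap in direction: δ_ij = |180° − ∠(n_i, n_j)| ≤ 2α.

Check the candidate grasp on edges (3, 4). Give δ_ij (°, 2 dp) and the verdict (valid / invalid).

δ = 146.95°, invalid

α = atan 0.6 = 30.96°;  2α = 61.93°
edge 3: e_3 = (-1.65, -1.13);  n_3 = (-0.5650, +0.8251)
edge 4: e_4 = (-0.88, -2.12);  n_4 = (-0.9236, +0.3834)
∠(n_3, n_4) = 33.05°
δ = |180° − 33.05°| = 146.95°
146.95° > 2α = 61.93°  →  invalid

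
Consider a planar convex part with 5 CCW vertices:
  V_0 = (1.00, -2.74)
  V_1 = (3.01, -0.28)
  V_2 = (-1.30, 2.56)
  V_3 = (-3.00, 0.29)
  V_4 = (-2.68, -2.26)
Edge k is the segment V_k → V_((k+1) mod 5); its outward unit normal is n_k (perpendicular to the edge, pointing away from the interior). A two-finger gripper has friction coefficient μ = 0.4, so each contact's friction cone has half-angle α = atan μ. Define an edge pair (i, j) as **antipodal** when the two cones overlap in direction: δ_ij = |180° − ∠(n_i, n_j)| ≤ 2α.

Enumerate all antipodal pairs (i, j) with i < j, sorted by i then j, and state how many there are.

α = atan 0.4 = 21.80°;  2α = 43.60°
n_0 = (+0.7744, -0.6327)
n_1 = (+0.5502, +0.8350)
n_2 = (-0.8004, +0.5994)
n_3 = (-0.9922, -0.1245)
n_4 = (-0.1293, -0.9916)
  (0,1): δ = 84.13°  ·
  (0,2): δ = 2.42°  ✓
  (0,3): δ = 46.40°  ·
  (0,4): δ = 121.82°  ·
  (1,2): δ = 93.45°  ·
  (1,3): δ = 49.47°  ·
  (1,4): δ = 25.95°  ✓
  (2,3): δ = 136.02°  ·
  (2,4): δ = 60.60°  ·
  (3,4): δ = 104.58°  ·
antipodal pairs: 2

count = 2; pairs: (0,2), (1,4)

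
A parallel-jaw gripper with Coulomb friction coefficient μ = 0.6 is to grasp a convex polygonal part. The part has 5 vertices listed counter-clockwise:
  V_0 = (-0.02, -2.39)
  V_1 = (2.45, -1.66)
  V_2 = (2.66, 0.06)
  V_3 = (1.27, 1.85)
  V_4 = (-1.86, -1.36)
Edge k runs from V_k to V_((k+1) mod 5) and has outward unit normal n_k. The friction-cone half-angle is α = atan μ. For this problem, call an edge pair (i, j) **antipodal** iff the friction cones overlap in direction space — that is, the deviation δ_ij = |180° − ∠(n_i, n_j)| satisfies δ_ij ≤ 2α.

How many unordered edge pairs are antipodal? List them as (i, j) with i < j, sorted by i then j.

count = 3; pairs: (0,3), (1,3), (2,4)

α = atan 0.6 = 30.96°;  2α = 61.93°
n_0 = (+0.2834, -0.9590)
n_1 = (+0.9926, -0.1212)
n_2 = (+0.7898, +0.6133)
n_3 = (-0.7160, +0.6981)
n_4 = (-0.4885, -0.8726)
  (0,1): δ = 113.43°  ·
  (0,2): δ = 68.63°  ·
  (0,3): δ = 29.26°  ✓
  (0,4): δ = 134.30°  ·
  (1,2): δ = 135.21°  ·
  (1,3): δ = 37.32°  ✓
  (1,4): δ = 67.72°  ·
  (2,3): δ = 82.11°  ·
  (2,4): δ = 22.93°  ✓
  (3,4): δ = 74.96°  ·
antipodal pairs: 3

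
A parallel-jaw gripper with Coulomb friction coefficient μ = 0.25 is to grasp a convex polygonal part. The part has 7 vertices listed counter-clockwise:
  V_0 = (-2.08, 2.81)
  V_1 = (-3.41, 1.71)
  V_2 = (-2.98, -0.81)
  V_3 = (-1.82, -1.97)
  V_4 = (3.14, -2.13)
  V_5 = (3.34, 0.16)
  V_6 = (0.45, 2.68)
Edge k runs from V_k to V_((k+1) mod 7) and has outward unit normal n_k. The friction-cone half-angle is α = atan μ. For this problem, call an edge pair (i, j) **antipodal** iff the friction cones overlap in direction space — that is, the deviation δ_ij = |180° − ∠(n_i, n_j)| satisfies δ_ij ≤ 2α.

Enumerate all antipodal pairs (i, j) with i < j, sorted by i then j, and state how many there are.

count = 3; pairs: (1,4), (2,5), (3,6)

α = atan 0.25 = 14.04°;  2α = 28.07°
n_0 = (-0.6373, +0.7706)
n_1 = (-0.9858, -0.1682)
n_2 = (-0.7071, -0.7071)
n_3 = (-0.0322, -0.9995)
n_4 = (+0.9962, -0.0870)
n_5 = (+0.6572, +0.7537)
n_6 = (+0.0513, +0.9987)
  (0,1): δ = 119.91°  ·
  (0,2): δ = 84.59°  ·
  (0,3): δ = 41.44°  ·
  (0,4): δ = 45.42°  ·
  (0,5): δ = 99.32°  ·
  (0,6): δ = 137.47°  ·
  (1,2): δ = 144.68°  ·
  (1,3): δ = 101.53°  ·
  (1,4): δ = 14.67°  ✓
  (1,5): δ = 39.23°  ·
  (1,6): δ = 77.38°  ·
  (2,3): δ = 136.85°  ·
  (2,4): δ = 49.99°  ·
  (2,5): δ = 3.91°  ✓
  (2,6): δ = 42.06°  ·
  (3,4): δ = 93.14°  ·
  (3,5): δ = 39.24°  ·
  (3,6): δ = 1.09°  ✓
  (4,5): δ = 126.10°  ·
  (4,6): δ = 87.95°  ·
  (5,6): δ = 141.85°  ·
antipodal pairs: 3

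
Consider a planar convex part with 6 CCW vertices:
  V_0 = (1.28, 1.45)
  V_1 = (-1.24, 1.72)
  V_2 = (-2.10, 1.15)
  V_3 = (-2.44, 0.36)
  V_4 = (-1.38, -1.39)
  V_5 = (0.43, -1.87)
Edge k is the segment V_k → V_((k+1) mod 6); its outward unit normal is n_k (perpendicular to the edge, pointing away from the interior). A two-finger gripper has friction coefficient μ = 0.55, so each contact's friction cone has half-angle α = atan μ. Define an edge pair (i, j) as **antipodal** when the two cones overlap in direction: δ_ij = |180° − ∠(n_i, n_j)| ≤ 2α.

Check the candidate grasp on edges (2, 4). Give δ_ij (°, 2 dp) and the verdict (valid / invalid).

δ = 81.57°, invalid

α = atan 0.55 = 28.81°;  2α = 57.62°
edge 2: e_2 = (-0.34, -0.79);  n_2 = (-0.9185, +0.3953)
edge 4: e_4 = (+1.81, -0.48);  n_4 = (-0.2563, -0.9666)
∠(n_2, n_4) = 98.43°
δ = |180° − 98.43°| = 81.57°
81.57° > 2α = 57.62°  →  invalid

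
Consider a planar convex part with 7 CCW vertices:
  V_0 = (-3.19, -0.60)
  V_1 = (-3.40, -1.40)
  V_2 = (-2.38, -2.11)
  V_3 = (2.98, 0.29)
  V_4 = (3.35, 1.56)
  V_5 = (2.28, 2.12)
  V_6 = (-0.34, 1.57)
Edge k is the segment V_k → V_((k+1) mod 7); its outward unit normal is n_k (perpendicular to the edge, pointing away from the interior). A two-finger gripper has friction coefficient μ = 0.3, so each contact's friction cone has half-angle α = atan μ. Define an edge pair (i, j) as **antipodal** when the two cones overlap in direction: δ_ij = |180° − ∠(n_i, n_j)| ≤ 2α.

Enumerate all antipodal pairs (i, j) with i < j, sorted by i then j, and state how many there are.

count = 4; pairs: (0,3), (1,4), (2,5), (2,6)

α = atan 0.3 = 16.70°;  2α = 33.40°
n_0 = (-0.9672, +0.2539)
n_1 = (-0.5713, -0.8207)
n_2 = (+0.4087, -0.9127)
n_3 = (+0.9601, -0.2797)
n_4 = (+0.4637, +0.8860)
n_5 = (-0.2054, +0.9787)
n_6 = (-0.6058, +0.7956)
  (0,1): δ = 110.13°  ·
  (0,2): δ = 51.17°  ·
  (0,3): δ = 1.53°  ✓
  (0,4): δ = 77.08°  ·
  (0,5): δ = 116.56°  ·
  (0,6): δ = 141.99°  ·
  (1,2): δ = 121.04°  ·
  (1,3): δ = 71.40°  ·
  (1,4): δ = 7.21°  ✓
  (1,5): δ = 46.70°  ·
  (1,6): δ = 72.13°  ·
  (2,3): δ = 130.36°  ·
  (2,4): δ = 51.75°  ·
  (2,5): δ = 12.27°  ✓
  (2,6): δ = 13.16°  ✓
  (3,4): δ = 101.38°  ·
  (3,5): δ = 61.90°  ·
  (3,6): δ = 36.47°  ·
  (4,5): δ = 140.52°  ·
  (4,6): δ = 115.09°  ·
  (5,6): δ = 154.57°  ·
antipodal pairs: 4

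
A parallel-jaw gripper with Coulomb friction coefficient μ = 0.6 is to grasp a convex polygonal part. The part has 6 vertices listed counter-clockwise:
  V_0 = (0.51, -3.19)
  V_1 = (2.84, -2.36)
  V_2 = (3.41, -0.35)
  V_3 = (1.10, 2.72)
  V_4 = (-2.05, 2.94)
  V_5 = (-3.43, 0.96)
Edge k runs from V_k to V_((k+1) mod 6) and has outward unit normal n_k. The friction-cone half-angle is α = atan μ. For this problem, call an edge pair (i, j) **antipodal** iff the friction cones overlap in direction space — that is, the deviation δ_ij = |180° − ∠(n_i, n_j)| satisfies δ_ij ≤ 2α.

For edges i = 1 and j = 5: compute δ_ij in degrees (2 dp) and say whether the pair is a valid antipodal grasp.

δ = 59.35°, valid

α = atan 0.6 = 30.96°;  2α = 61.93°
edge 1: e_1 = (+0.57, +2.01);  n_1 = (+0.9621, -0.2728)
edge 5: e_5 = (+3.94, -4.15);  n_5 = (-0.7252, -0.6885)
∠(n_1, n_5) = 120.65°
δ = |180° − 120.65°| = 59.35°
59.35° ≤ 2α = 61.93°  →  valid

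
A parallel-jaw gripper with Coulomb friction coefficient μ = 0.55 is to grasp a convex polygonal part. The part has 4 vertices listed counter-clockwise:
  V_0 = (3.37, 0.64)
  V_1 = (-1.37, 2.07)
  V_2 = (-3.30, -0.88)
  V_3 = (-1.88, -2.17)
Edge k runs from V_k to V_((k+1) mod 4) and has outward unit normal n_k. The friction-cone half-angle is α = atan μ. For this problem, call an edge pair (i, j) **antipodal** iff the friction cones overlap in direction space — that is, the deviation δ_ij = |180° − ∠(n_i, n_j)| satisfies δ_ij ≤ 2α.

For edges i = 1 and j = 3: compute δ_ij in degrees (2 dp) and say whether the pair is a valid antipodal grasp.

δ = 28.65°, valid

α = atan 0.55 = 28.81°;  2α = 57.62°
edge 1: e_1 = (-1.93, -2.95);  n_1 = (-0.8368, +0.5475)
edge 3: e_3 = (+5.25, +2.81);  n_3 = (+0.4719, -0.8817)
∠(n_1, n_3) = 151.35°
δ = |180° − 151.35°| = 28.65°
28.65° ≤ 2α = 57.62°  →  valid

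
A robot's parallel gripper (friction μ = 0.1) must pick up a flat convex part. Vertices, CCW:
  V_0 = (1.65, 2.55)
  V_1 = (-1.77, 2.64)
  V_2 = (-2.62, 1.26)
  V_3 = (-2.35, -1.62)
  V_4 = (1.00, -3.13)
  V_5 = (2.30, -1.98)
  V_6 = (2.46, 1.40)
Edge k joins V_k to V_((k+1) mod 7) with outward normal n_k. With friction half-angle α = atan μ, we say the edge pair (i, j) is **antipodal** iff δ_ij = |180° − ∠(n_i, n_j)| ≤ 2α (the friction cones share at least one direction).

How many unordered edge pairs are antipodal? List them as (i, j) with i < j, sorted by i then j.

count = 1; pairs: (2,5)

α = atan 0.1 = 5.71°;  2α = 11.42°
n_0 = (+0.0263, +0.9997)
n_1 = (-0.8514, +0.5244)
n_2 = (-0.9956, -0.0933)
n_3 = (-0.4109, -0.9117)
n_4 = (+0.6626, -0.7490)
n_5 = (+0.9989, -0.0473)
n_6 = (+0.8176, +0.5758)
  (0,1): δ = 120.12°  ·
  (0,2): δ = 83.14°  ·
  (0,3): δ = 22.76°  ·
  (0,4): δ = 43.00°  ·
  (0,5): δ = 88.80°  ·
  (0,6): δ = 126.67°  ·
  (1,2): δ = 143.01°  ·
  (1,3): δ = 82.63°  ·
  (1,4): δ = 16.87°  ·
  (1,5): δ = 28.92°  ·
  (1,6): δ = 66.79°  ·
  (2,3): δ = 119.62°  ·
  (2,4): δ = 53.86°  ·
  (2,5): δ = 8.07°  ✓
  (2,6): δ = 29.80°  ·
  (3,4): δ = 114.24°  ·
  (3,5): δ = 68.45°  ·
  (3,6): δ = 30.58°  ·
  (4,5): δ = 134.21°  ·
  (4,6): δ = 96.34°  ·
  (5,6): δ = 142.13°  ·
antipodal pairs: 1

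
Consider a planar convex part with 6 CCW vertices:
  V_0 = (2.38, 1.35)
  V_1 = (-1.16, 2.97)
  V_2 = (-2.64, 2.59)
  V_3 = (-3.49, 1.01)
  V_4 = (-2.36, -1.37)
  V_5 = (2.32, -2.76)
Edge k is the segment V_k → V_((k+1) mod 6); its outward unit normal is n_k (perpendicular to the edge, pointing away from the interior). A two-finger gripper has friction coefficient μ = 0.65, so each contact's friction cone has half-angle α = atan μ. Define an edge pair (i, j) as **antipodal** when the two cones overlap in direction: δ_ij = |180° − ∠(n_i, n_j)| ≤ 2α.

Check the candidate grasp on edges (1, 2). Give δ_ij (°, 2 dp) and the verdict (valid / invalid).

α = atan 0.65 = 33.02°;  2α = 66.05°
edge 1: e_1 = (-1.48, -0.38);  n_1 = (-0.2487, +0.9686)
edge 2: e_2 = (-0.85, -1.58);  n_2 = (-0.8807, +0.4738)
∠(n_1, n_2) = 47.32°
δ = |180° − 47.32°| = 132.68°
132.68° > 2α = 66.05°  →  invalid

δ = 132.68°, invalid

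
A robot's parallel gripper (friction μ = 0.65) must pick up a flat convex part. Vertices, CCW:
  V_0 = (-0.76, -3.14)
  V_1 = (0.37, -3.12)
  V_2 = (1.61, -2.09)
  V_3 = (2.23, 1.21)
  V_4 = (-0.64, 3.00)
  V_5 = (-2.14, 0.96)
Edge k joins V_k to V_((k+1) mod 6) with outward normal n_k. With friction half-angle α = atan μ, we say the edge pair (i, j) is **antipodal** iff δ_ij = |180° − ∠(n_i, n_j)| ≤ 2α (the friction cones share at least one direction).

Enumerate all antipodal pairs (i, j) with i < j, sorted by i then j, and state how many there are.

α = atan 0.65 = 33.02°;  2α = 66.05°
n_0 = (+0.0177, -0.9998)
n_1 = (+0.6390, -0.7692)
n_2 = (+0.9828, -0.1846)
n_3 = (+0.5292, +0.8485)
n_4 = (-0.8057, +0.5924)
n_5 = (-0.9478, -0.3190)
  (0,1): δ = 141.30°  ·
  (0,2): δ = 101.65°  ·
  (0,3): δ = 32.97°  ✓
  (0,4): δ = 52.66°  ✓
  (0,5): δ = 107.59°  ·
  (1,2): δ = 140.36°  ·
  (1,3): δ = 71.67°  ·
  (1,4): δ = 13.96°  ✓
  (1,5): δ = 68.89°  ·
  (2,3): δ = 111.31°  ·
  (2,4): δ = 25.69°  ✓
  (2,5): δ = 29.24°  ✓
  (3,4): δ = 94.38°  ·
  (3,5): δ = 39.45°  ✓
  (4,5): δ = 125.07°  ·
antipodal pairs: 6

count = 6; pairs: (0,3), (0,4), (1,4), (2,4), (2,5), (3,5)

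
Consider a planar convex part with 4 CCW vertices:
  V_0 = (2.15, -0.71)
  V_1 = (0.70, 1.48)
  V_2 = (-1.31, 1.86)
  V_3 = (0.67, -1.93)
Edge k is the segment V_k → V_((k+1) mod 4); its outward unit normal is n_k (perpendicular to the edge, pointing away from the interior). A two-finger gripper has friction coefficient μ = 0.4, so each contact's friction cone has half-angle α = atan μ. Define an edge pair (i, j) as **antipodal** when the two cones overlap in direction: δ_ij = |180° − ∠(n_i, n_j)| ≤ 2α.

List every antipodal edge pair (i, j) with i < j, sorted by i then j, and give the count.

α = atan 0.4 = 21.80°;  2α = 43.60°
n_0 = (+0.8338, +0.5521)
n_1 = (+0.1858, +0.9826)
n_2 = (-0.8863, -0.4630)
n_3 = (+0.6361, -0.7716)
  (0,1): δ = 134.21°  ·
  (0,2): δ = 5.92°  ✓
  (0,3): δ = 95.99°  ·
  (1,2): δ = 51.71°  ·
  (1,3): δ = 50.21°  ·
  (2,3): δ = 78.08°  ·
antipodal pairs: 1

count = 1; pairs: (0,2)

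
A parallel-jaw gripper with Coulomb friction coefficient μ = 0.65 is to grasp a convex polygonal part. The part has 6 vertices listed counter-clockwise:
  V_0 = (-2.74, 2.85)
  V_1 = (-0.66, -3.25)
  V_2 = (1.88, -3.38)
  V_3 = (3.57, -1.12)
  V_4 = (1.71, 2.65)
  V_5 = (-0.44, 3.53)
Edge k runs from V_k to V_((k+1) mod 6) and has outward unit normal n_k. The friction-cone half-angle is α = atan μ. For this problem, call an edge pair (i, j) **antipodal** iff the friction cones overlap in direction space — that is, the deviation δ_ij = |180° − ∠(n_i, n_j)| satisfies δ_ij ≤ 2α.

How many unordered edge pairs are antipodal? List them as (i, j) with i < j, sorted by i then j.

α = atan 0.65 = 33.02°;  2α = 66.05°
n_0 = (-0.9465, -0.3227)
n_1 = (-0.0511, -0.9987)
n_2 = (+0.8008, -0.5989)
n_3 = (+0.8968, +0.4424)
n_4 = (+0.3788, +0.9255)
n_5 = (-0.2835, +0.9590)
  (0,1): δ = 111.76°  ·
  (0,2): δ = 55.62°  ✓
  (0,3): δ = 7.43°  ✓
  (0,4): δ = 48.91°  ✓
  (0,5): δ = 87.64°  ·
  (1,2): δ = 123.86°  ·
  (1,3): δ = 60.81°  ✓
  (1,4): δ = 19.33°  ✓
  (1,5): δ = 19.40°  ✓
  (2,3): δ = 116.95°  ·
  (2,4): δ = 75.47°  ·
  (2,5): δ = 36.74°  ✓
  (3,4): δ = 138.52°  ·
  (3,5): δ = 99.79°  ·
  (4,5): δ = 141.27°  ·
antipodal pairs: 7

count = 7; pairs: (0,2), (0,3), (0,4), (1,3), (1,4), (1,5), (2,5)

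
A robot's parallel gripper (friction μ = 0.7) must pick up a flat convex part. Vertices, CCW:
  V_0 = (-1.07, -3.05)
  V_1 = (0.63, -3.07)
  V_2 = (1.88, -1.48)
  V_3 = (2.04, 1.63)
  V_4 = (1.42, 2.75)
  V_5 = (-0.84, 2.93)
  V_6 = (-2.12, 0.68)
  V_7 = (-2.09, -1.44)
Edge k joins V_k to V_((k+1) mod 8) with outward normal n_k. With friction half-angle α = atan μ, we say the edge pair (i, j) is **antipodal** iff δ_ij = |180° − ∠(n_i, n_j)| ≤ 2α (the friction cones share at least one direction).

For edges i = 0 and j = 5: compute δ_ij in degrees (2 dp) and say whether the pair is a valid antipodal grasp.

α = atan 0.7 = 34.99°;  2α = 69.98°
edge 0: e_0 = (+1.70, -0.02);  n_0 = (-0.0118, -0.9999)
edge 5: e_5 = (-1.28, -2.25);  n_5 = (-0.8692, +0.4945)
∠(n_0, n_5) = 118.96°
δ = |180° − 118.96°| = 61.04°
61.04° ≤ 2α = 69.98°  →  valid

δ = 61.04°, valid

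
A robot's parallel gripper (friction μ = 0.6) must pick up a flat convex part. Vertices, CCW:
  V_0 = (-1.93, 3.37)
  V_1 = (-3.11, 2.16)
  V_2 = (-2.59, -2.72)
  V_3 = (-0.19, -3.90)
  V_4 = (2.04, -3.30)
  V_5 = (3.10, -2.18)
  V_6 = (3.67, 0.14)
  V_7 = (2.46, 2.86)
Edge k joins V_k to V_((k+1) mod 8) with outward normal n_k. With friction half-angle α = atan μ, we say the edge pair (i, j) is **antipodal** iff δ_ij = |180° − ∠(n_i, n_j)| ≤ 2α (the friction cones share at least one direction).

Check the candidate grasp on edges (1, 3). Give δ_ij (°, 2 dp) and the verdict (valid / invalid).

α = atan 0.6 = 30.96°;  2α = 61.93°
edge 1: e_1 = (+0.52, -4.88);  n_1 = (-0.9944, -0.1060)
edge 3: e_3 = (+2.23, +0.60);  n_3 = (+0.2598, -0.9657)
∠(n_1, n_3) = 98.98°
δ = |180° − 98.98°| = 81.02°
81.02° > 2α = 61.93°  →  invalid

δ = 81.02°, invalid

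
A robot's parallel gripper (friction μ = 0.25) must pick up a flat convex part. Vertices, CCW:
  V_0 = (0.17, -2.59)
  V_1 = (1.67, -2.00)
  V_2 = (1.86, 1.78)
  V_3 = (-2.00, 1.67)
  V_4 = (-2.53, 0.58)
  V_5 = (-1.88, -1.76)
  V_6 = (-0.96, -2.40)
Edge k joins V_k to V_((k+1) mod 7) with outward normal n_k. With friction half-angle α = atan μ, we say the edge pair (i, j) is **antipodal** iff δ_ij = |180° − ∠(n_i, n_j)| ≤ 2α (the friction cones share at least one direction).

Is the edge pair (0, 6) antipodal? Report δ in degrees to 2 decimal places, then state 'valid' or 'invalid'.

α = atan 0.25 = 14.04°;  2α = 28.07°
edge 0: e_0 = (+1.50, +0.59);  n_0 = (+0.3660, -0.9306)
edge 6: e_6 = (+1.13, -0.19);  n_6 = (-0.1658, -0.9862)
∠(n_0, n_6) = 31.02°
δ = |180° − 31.02°| = 148.98°
148.98° > 2α = 28.07°  →  invalid

δ = 148.98°, invalid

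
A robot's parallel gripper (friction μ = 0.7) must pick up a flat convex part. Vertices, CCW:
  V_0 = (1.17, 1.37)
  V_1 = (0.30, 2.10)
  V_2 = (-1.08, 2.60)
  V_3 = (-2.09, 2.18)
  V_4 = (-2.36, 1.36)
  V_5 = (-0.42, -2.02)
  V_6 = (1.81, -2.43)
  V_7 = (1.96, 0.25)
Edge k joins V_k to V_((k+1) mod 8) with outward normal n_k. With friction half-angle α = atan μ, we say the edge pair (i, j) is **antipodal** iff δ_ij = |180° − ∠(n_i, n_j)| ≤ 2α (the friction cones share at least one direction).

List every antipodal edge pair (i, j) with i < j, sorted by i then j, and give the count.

count = 12; pairs: (0,3), (0,4), (0,5), (1,4), (1,5), (2,5), (2,6), (3,6), (3,7), (4,6), (4,7), (5,7)

α = atan 0.7 = 34.99°;  2α = 69.98°
n_0 = (+0.6428, +0.7661)
n_1 = (+0.3406, +0.9402)
n_2 = (-0.3840, +0.9233)
n_3 = (-0.9498, +0.3128)
n_4 = (-0.8673, -0.4978)
n_5 = (-0.1808, -0.9835)
n_6 = (+0.9984, -0.0559)
n_7 = (+0.8172, +0.5764)
  (0,1): δ = 159.92°  ·
  (0,2): δ = 117.42°  ·
  (0,3): δ = 68.23°  ✓
  (0,4): δ = 20.15°  ✓
  (0,5): δ = 29.58°  ✓
  (0,6): δ = 126.80°  ·
  (0,7): δ = 165.20°  ·
  (1,2): δ = 137.50°  ·
  (1,3): δ = 88.31°  ·
  (1,4): δ = 40.23°  ✓
  (1,5): δ = 9.50°  ✓
  (1,6): δ = 106.71°  ·
  (1,7): δ = 145.11°  ·
  (2,3): δ = 130.80°  ·
  (2,4): δ = 82.73°  ·
  (2,5): δ = 33.00°  ✓
  (2,6): δ = 64.22°  ✓
  (2,7): δ = 102.62°  ·
  (3,4): δ = 131.92°  ·
  (3,5): δ = 82.19°  ·
  (3,6): δ = 15.02°  ✓
  (3,7): δ = 53.42°  ✓
  (4,5): δ = 130.27°  ·
  (4,6): δ = 33.06°  ✓
  (4,7): δ = 5.34°  ✓
  (5,6): δ = 82.79°  ·
  (5,7): δ = 44.38°  ✓
  (6,7): δ = 141.60°  ·
antipodal pairs: 12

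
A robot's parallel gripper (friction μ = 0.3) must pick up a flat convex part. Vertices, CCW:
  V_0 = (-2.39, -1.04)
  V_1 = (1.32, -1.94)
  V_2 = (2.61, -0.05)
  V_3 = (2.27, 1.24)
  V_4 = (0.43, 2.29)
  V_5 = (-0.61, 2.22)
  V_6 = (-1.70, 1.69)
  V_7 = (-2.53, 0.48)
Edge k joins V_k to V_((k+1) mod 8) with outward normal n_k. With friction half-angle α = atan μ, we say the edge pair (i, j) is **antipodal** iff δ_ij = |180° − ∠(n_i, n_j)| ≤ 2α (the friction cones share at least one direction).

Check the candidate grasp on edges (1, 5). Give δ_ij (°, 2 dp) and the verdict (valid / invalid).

δ = 29.75°, valid

α = atan 0.3 = 16.70°;  2α = 33.40°
edge 1: e_1 = (+1.29, +1.89);  n_1 = (+0.8259, -0.5637)
edge 5: e_5 = (-1.09, -0.53);  n_5 = (-0.4373, +0.8993)
∠(n_1, n_5) = 150.25°
δ = |180° − 150.25°| = 29.75°
29.75° ≤ 2α = 33.40°  →  valid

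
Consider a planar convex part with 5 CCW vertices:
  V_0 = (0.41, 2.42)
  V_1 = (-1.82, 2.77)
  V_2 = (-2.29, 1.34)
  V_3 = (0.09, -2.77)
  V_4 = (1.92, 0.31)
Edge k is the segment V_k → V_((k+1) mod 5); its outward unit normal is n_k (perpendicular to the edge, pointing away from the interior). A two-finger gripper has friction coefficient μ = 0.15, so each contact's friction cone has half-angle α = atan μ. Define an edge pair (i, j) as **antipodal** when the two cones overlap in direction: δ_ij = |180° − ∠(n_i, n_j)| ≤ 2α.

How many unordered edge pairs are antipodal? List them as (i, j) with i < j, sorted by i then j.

count = 2; pairs: (1,3), (2,4)

α = atan 0.15 = 8.53°;  2α = 17.06°
n_0 = (+0.1551, +0.9879)
n_1 = (-0.9500, +0.3122)
n_2 = (-0.8654, -0.5011)
n_3 = (+0.8597, -0.5108)
n_4 = (+0.8132, +0.5820)
  (0,1): δ = 99.27°  ·
  (0,2): δ = 51.01°  ·
  (0,3): δ = 68.20°  ·
  (0,4): δ = 134.51°  ·
  (1,2): δ = 131.73°  ·
  (1,3): δ = 12.52°  ✓
  (1,4): δ = 53.78°  ·
  (2,3): δ = 60.79°  ·
  (2,4): δ = 5.51°  ✓
  (3,4): δ = 113.69°  ·
antipodal pairs: 2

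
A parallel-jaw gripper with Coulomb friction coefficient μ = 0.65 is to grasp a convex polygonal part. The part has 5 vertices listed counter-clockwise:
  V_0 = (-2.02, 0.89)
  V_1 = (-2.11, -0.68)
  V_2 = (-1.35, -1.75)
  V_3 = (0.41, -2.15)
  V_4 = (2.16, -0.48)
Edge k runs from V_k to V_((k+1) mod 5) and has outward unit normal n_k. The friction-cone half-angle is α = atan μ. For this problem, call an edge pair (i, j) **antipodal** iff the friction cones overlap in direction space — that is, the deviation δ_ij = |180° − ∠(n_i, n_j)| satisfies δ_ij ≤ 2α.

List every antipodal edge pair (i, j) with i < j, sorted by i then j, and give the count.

α = atan 0.65 = 33.02°;  2α = 66.05°
n_0 = (-0.9984, +0.0572)
n_1 = (-0.8153, -0.5791)
n_2 = (-0.2216, -0.9751)
n_3 = (+0.6904, -0.7234)
n_4 = (+0.3114, +0.9503)
  (0,1): δ = 141.33°  ·
  (0,2): δ = 99.52°  ·
  (0,3): δ = 43.06°  ✓
  (0,4): δ = 75.13°  ·
  (1,2): δ = 138.19°  ·
  (1,3): δ = 81.73°  ·
  (1,4): δ = 36.47°  ✓
  (2,3): δ = 123.54°  ·
  (2,4): δ = 5.34°  ✓
  (3,4): δ = 61.81°  ✓
antipodal pairs: 4

count = 4; pairs: (0,3), (1,4), (2,4), (3,4)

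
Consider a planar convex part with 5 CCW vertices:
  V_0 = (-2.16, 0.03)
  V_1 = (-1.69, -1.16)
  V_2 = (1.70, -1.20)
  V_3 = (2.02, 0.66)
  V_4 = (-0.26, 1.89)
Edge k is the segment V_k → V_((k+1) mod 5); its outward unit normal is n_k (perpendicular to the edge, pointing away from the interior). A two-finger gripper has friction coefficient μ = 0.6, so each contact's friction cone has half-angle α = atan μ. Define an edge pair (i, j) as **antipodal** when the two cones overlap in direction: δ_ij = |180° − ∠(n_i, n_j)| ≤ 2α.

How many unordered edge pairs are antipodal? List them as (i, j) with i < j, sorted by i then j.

count = 5; pairs: (0,2), (0,3), (1,3), (1,4), (2,4)

α = atan 0.6 = 30.96°;  2α = 61.93°
n_0 = (-0.9301, -0.3673)
n_1 = (-0.0118, -0.9999)
n_2 = (+0.9855, -0.1696)
n_3 = (+0.4748, +0.8801)
n_4 = (-0.6995, +0.7146)
  (0,1): δ = 112.23°  ·
  (0,2): δ = 31.31°  ✓
  (0,3): δ = 40.10°  ✓
  (0,4): δ = 112.84°  ·
  (1,2): δ = 99.09°  ·
  (1,3): δ = 27.67°  ✓
  (1,4): δ = 45.07°  ✓
  (2,3): δ = 108.58°  ·
  (2,4): δ = 35.85°  ✓
  (3,4): δ = 107.26°  ·
antipodal pairs: 5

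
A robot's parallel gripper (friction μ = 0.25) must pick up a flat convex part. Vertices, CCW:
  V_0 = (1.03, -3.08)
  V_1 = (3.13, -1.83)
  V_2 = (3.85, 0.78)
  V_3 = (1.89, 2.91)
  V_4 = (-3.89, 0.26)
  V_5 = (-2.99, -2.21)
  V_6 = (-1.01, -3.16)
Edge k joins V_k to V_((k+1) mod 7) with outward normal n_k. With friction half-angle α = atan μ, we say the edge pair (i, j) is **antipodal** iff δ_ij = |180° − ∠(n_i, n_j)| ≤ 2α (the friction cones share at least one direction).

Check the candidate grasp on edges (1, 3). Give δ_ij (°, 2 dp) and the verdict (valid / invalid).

δ = 49.95°, invalid

α = atan 0.25 = 14.04°;  2α = 28.07°
edge 1: e_1 = (+0.72, +2.61);  n_1 = (+0.9640, -0.2659)
edge 3: e_3 = (-5.78, -2.65);  n_3 = (-0.4168, +0.9090)
∠(n_1, n_3) = 130.05°
δ = |180° − 130.05°| = 49.95°
49.95° > 2α = 28.07°  →  invalid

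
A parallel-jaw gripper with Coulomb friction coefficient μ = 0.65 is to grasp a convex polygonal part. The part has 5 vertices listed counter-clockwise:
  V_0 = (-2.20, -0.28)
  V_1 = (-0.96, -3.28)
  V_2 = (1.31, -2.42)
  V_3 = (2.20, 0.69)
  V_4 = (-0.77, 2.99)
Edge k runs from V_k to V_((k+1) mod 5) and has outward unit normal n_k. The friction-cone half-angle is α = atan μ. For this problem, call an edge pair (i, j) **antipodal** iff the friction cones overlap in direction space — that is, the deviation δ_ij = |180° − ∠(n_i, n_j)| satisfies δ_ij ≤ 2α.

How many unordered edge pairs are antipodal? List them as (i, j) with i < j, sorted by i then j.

α = atan 0.65 = 33.02°;  2α = 66.05°
n_0 = (-0.9242, -0.3820)
n_1 = (+0.3543, -0.9351)
n_2 = (+0.9614, -0.2751)
n_3 = (+0.6123, +0.7906)
n_4 = (-0.9162, +0.4007)
  (0,1): δ = 91.71°  ·
  (0,2): δ = 38.43°  ✓
  (0,3): δ = 29.79°  ✓
  (0,4): δ = 133.92°  ·
  (1,2): δ = 126.72°  ·
  (1,3): δ = 58.50°  ✓
  (1,4): δ = 45.63°  ✓
  (2,3): δ = 111.78°  ·
  (2,4): δ = 7.65°  ✓
  (3,4): δ = 75.87°  ·
antipodal pairs: 5

count = 5; pairs: (0,2), (0,3), (1,3), (1,4), (2,4)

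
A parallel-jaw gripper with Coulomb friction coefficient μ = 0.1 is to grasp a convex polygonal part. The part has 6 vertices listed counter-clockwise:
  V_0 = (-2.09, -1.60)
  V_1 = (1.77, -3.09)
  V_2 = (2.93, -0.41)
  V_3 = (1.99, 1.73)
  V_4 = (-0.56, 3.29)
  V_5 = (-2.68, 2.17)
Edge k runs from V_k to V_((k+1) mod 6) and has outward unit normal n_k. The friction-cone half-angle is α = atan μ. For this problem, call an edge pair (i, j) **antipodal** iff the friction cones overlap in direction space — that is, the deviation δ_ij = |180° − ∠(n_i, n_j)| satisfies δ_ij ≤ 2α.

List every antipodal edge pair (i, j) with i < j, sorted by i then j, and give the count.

α = atan 0.1 = 5.71°;  2α = 11.42°
n_0 = (-0.3601, -0.9329)
n_1 = (+0.9177, -0.3972)
n_2 = (+0.9156, +0.4022)
n_3 = (+0.5219, +0.8530)
n_4 = (-0.4671, +0.8842)
n_5 = (-0.9880, -0.1546)
  (0,1): δ = 92.30°  ·
  (0,2): δ = 45.18°  ·
  (0,3): δ = 10.35°  ✓
  (0,4): δ = 48.95°  ·
  (0,5): δ = 120.00°  ·
  (1,2): δ = 132.88°  ·
  (1,3): δ = 98.05°  ·
  (1,4): δ = 38.75°  ·
  (1,5): δ = 32.30°  ·
  (2,3): δ = 145.17°  ·
  (2,4): δ = 85.87°  ·
  (2,5): δ = 14.82°  ·
  (3,4): δ = 120.70°  ·
  (3,5): δ = 49.65°  ·
  (4,5): δ = 108.95°  ·
antipodal pairs: 1

count = 1; pairs: (0,3)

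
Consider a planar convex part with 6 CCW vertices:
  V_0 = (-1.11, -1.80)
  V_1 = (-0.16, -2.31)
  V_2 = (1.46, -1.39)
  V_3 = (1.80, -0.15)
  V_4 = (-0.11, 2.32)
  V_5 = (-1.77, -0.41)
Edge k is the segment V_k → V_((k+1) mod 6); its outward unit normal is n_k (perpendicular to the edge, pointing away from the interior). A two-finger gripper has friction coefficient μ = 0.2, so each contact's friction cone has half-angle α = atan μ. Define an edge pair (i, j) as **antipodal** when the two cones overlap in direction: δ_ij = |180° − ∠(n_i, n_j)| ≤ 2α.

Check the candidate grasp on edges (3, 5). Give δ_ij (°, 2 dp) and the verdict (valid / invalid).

α = atan 0.2 = 11.31°;  2α = 22.62°
edge 3: e_3 = (-1.91, +2.47);  n_3 = (+0.7911, +0.6117)
edge 5: e_5 = (+0.66, -1.39);  n_5 = (-0.9033, -0.4289)
∠(n_3, n_5) = 167.69°
δ = |180° − 167.69°| = 12.31°
12.31° ≤ 2α = 22.62°  →  valid

δ = 12.31°, valid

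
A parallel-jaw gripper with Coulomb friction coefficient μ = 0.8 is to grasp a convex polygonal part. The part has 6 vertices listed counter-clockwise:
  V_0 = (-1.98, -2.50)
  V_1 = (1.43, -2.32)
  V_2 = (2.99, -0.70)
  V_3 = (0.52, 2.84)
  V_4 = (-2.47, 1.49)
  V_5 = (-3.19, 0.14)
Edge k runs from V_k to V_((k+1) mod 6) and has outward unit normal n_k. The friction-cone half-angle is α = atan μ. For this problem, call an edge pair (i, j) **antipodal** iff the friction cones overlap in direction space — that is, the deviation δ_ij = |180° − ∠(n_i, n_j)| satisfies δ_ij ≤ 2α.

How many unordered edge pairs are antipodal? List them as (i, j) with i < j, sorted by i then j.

α = atan 0.8 = 38.66°;  2α = 77.32°
n_0 = (+0.0527, -0.9986)
n_1 = (+0.7203, -0.6936)
n_2 = (+0.8201, +0.5722)
n_3 = (-0.4115, +0.9114)
n_4 = (-0.8824, +0.4706)
n_5 = (-0.9091, -0.4167)
  (0,1): δ = 136.94°  ·
  (0,2): δ = 58.12°  ✓
  (0,3): δ = 21.28°  ✓
  (0,4): δ = 58.91°  ✓
  (0,5): δ = 111.60°  ·
  (1,2): δ = 101.18°  ·
  (1,3): δ = 21.78°  ✓
  (1,4): δ = 15.85°  ✓
  (1,5): δ = 68.54°  ✓
  (2,3): δ = 100.61°  ·
  (2,4): δ = 62.98°  ✓
  (2,5): δ = 10.28°  ✓
  (3,4): δ = 142.37°  ·
  (3,5): δ = 89.68°  ·
  (4,5): δ = 127.30°  ·
antipodal pairs: 8

count = 8; pairs: (0,2), (0,3), (0,4), (1,3), (1,4), (1,5), (2,4), (2,5)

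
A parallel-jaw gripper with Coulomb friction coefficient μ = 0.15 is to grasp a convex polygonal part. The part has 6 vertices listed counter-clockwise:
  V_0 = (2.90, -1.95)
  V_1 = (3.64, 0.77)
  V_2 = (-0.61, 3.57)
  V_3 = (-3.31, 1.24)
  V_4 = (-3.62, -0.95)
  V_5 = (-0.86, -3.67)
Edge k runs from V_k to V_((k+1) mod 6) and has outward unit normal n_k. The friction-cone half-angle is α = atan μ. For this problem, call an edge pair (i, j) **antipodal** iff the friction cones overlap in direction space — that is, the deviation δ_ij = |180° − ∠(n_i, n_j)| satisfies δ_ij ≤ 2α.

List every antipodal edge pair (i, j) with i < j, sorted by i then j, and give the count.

count = 3; pairs: (0,3), (1,4), (2,5)

α = atan 0.15 = 8.53°;  2α = 17.06°
n_0 = (+0.9649, -0.2625)
n_1 = (+0.5502, +0.8351)
n_2 = (-0.6533, +0.7571)
n_3 = (-0.9901, +0.1402)
n_4 = (-0.7019, -0.7122)
n_5 = (+0.4160, -0.9094)
  (0,1): δ = 108.16°  ·
  (0,2): δ = 33.99°  ·
  (0,3): δ = 7.16°  ✓
  (0,4): δ = 60.64°  ·
  (0,5): δ = 129.80°  ·
  (1,2): δ = 105.83°  ·
  (1,3): δ = 64.68°  ·
  (1,4): δ = 11.20°  ✓
  (1,5): δ = 57.96°  ·
  (2,3): δ = 138.85°  ·
  (2,4): δ = 85.37°  ·
  (2,5): δ = 16.21°  ✓
  (3,4): δ = 126.52°  ·
  (3,5): δ = 57.36°  ·
  (4,5): δ = 110.84°  ·
antipodal pairs: 3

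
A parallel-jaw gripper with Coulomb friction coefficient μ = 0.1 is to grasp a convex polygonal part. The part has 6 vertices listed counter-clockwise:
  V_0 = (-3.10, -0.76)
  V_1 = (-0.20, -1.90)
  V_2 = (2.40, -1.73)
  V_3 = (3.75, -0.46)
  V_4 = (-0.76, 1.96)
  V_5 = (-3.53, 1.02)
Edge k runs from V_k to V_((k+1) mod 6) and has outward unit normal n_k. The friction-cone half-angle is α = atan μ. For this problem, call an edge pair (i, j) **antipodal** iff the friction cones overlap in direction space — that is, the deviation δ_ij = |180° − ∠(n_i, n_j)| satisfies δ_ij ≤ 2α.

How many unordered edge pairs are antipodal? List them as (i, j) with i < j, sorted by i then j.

α = atan 0.1 = 5.71°;  2α = 11.42°
n_0 = (-0.3659, -0.9307)
n_1 = (+0.0652, -0.9979)
n_2 = (+0.6852, -0.7284)
n_3 = (+0.4728, +0.8812)
n_4 = (-0.3214, +0.9470)
n_5 = (-0.9720, -0.2348)
  (0,1): δ = 154.80°  ·
  (0,2): δ = 115.29°  ·
  (0,3): δ = 6.76°  ✓
  (0,4): δ = 40.20°  ·
  (0,5): δ = 125.04°  ·
  (1,2): δ = 140.49°  ·
  (1,3): δ = 31.96°  ·
  (1,4): δ = 15.00°  ·
  (1,5): δ = 99.84°  ·
  (2,3): δ = 71.47°  ·
  (2,4): δ = 24.51°  ·
  (2,5): δ = 60.33°  ·
  (3,4): δ = 133.04°  ·
  (3,5): δ = 48.20°  ·
  (4,5): δ = 95.16°  ·
antipodal pairs: 1

count = 1; pairs: (0,3)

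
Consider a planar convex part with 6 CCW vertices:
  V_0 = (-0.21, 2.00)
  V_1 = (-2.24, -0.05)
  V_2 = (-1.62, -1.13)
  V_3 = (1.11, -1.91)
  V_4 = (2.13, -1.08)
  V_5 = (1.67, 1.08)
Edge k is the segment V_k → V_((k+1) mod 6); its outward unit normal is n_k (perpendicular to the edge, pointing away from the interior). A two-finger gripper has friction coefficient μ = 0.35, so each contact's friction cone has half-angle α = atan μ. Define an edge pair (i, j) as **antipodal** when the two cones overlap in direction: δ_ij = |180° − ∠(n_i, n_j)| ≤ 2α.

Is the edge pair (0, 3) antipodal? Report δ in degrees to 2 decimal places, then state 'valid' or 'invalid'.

α = atan 0.35 = 19.29°;  2α = 38.58°
edge 0: e_0 = (-2.03, -2.05);  n_0 = (-0.7106, +0.7036)
edge 3: e_3 = (+1.02, +0.83);  n_3 = (+0.6312, -0.7756)
∠(n_0, n_3) = 173.86°
δ = |180° − 173.86°| = 6.14°
6.14° ≤ 2α = 38.58°  →  valid

δ = 6.14°, valid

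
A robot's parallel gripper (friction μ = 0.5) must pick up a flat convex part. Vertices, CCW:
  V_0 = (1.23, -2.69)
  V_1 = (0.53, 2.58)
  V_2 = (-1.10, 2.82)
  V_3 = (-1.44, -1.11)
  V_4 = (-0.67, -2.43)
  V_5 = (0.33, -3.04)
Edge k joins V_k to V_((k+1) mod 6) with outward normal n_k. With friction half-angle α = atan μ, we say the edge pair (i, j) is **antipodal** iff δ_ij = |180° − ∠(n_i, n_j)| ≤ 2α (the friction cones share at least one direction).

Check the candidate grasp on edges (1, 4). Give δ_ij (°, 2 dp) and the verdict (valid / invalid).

α = atan 0.5 = 26.57°;  2α = 53.13°
edge 1: e_1 = (-1.63, +0.24);  n_1 = (+0.1457, +0.9893)
edge 4: e_4 = (+1.00, -0.61);  n_4 = (-0.5208, -0.8537)
∠(n_1, n_4) = 156.99°
δ = |180° − 156.99°| = 23.01°
23.01° ≤ 2α = 53.13°  →  valid

δ = 23.01°, valid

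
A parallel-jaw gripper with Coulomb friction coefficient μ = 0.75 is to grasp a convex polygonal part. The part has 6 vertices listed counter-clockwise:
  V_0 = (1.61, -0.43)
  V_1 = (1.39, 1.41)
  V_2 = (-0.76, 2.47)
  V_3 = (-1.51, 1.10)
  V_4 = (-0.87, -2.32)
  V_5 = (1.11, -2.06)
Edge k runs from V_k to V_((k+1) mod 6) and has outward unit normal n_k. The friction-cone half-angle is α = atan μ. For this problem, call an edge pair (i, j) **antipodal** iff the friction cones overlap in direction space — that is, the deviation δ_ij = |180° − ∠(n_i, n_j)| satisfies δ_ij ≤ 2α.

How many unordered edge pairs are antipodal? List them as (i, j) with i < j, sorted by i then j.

count = 7; pairs: (0,2), (0,3), (1,3), (1,4), (2,4), (2,5), (3,5)

α = atan 0.75 = 36.87°;  2α = 73.74°
n_0 = (+0.9929, +0.1187)
n_1 = (+0.4422, +0.8969)
n_2 = (-0.8772, +0.4802)
n_3 = (-0.9829, -0.1839)
n_4 = (+0.1302, -0.9915)
n_5 = (+0.9560, -0.2933)
  (0,1): δ = 123.06°  ·
  (0,2): δ = 35.52°  ✓
  (0,3): δ = 3.78°  ✓
  (0,4): δ = 90.66°  ·
  (0,5): δ = 156.13°  ·
  (1,2): δ = 92.45°  ·
  (1,3): δ = 53.16°  ✓
  (1,4): δ = 33.73°  ✓
  (1,5): δ = 99.19°  ·
  (2,3): δ = 140.70°  ·
  (2,4): δ = 53.82°  ✓
  (2,5): δ = 11.64°  ✓
  (3,4): δ = 93.12°  ·
  (3,5): δ = 27.65°  ✓
  (4,5): δ = 114.53°  ·
antipodal pairs: 7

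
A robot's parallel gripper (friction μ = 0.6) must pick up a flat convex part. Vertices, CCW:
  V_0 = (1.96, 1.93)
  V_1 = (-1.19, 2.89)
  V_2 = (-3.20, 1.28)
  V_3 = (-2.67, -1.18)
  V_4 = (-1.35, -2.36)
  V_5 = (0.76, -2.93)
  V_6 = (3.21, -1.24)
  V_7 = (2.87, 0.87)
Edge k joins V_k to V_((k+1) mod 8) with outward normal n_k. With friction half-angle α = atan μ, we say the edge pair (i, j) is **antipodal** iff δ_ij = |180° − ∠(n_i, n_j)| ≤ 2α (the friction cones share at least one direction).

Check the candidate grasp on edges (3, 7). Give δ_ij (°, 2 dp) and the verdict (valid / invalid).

α = atan 0.6 = 30.96°;  2α = 61.93°
edge 3: e_3 = (+1.32, -1.18);  n_3 = (-0.6665, -0.7455)
edge 7: e_7 = (-0.91, +1.06);  n_7 = (+0.7588, +0.6514)
∠(n_3, n_7) = 172.44°
δ = |180° − 172.44°| = 7.56°
7.56° ≤ 2α = 61.93°  →  valid

δ = 7.56°, valid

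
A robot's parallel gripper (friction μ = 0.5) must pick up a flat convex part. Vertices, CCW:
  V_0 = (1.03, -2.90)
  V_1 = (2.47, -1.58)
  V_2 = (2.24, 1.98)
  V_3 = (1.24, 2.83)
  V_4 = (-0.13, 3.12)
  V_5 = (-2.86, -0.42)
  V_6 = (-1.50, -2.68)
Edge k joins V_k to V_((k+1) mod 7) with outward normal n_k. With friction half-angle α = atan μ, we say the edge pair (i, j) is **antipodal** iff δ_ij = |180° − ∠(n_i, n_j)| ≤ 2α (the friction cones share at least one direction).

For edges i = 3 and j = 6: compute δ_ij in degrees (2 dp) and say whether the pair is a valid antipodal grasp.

α = atan 0.5 = 26.57°;  2α = 53.13°
edge 3: e_3 = (-1.37, +0.29);  n_3 = (+0.2071, +0.9783)
edge 6: e_6 = (+2.53, -0.22);  n_6 = (-0.0866, -0.9962)
∠(n_3, n_6) = 173.02°
δ = |180° − 173.02°| = 6.98°
6.98° ≤ 2α = 53.13°  →  valid

δ = 6.98°, valid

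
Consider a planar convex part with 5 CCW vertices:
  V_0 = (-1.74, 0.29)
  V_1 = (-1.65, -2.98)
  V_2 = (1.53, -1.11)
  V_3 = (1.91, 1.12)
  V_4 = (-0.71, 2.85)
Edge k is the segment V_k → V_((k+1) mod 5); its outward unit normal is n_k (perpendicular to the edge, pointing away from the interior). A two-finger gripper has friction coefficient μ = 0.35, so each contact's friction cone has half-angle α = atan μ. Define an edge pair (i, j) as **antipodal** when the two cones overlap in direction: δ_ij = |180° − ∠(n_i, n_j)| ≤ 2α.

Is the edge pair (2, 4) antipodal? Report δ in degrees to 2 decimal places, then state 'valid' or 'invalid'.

δ = 12.25°, valid

α = atan 0.35 = 19.29°;  2α = 38.58°
edge 2: e_2 = (+0.38, +2.23);  n_2 = (+0.9858, -0.1680)
edge 4: e_4 = (-1.03, -2.56);  n_4 = (-0.9277, +0.3733)
∠(n_2, n_4) = 167.75°
δ = |180° − 167.75°| = 12.25°
12.25° ≤ 2α = 38.58°  →  valid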